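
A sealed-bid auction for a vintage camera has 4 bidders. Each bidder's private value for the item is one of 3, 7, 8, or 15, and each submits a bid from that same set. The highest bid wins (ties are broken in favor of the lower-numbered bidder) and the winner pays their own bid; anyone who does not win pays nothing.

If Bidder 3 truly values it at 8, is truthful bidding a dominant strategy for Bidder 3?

Consider the case where Bidder 1 bids 3, Bidder 2 bids 3 and Bidder 4 bids 3.
Truthful bid 8: wins, pays 8, utility 8 - 8 = 0.
Bid 7 instead: wins, pays 7, utility 8 - 7 = 1.
Since 1 > 0, bidding 7 is strictly better here, so truthful bidding is not dominant.

No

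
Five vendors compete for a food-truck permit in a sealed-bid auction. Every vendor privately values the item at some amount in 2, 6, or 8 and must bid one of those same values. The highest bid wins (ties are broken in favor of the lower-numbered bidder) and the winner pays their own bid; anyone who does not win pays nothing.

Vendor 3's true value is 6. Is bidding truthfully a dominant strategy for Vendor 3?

Yes

Check each profile of the others' bids and compare truth against every alternative bid.
Others bid (2, 2, 2, 2): truth gives 0, best alternative gives 0.
Others bid (2, 2, 2, 6): truth gives 0, best alternative gives 0.
Others bid (2, 2, 2, 8): truth gives 0, best alternative gives 0.
Others bid (2, 2, 6, 2): truth gives 0, best alternative gives 0.
Others bid (2, 2, 6, 6): truth gives 0, best alternative gives 0.
Others bid (2, 2, 6, 8): truth gives 0, best alternative gives 0.
(Remaining 75 profiles checked similarly; truth is weakly best in each.)
In every case the truthful bid is at least as good as any alternative, so it is a dominant strategy.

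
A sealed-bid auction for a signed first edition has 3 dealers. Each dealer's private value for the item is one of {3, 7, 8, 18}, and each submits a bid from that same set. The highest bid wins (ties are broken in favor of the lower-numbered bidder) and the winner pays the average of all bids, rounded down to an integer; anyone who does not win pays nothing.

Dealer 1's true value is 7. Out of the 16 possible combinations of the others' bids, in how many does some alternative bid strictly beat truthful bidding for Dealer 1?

3

Others bid (3, 3): truth gives 3; bid 3 gives 4 > 3. Violating.
Others bid (3, 8): truth gives 0; bid 8 gives 1 > 0. Violating.
Others bid (8, 3): truth gives 0; bid 8 gives 1 > 0. Violating.
Others bid (3, 7): truth gives 2; no alternative beats it.
Others bid (3, 18): truth gives 0; no alternative beats it.
(Checking all 16 profiles: 3 have a profitable deviation, 13 do not.)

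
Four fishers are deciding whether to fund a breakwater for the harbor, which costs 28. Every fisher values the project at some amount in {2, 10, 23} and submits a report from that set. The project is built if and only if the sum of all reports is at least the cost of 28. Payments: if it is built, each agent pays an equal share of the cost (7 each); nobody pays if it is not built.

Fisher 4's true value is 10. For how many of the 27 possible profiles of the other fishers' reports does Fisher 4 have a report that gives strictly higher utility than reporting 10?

4

Others report (2, 2, 2): truth gives 0; report 23 gives 3 > 0. Violating.
Others report (2, 2, 10): truth gives 0; report 23 gives 3 > 0. Violating.
Others report (2, 10, 2): truth gives 0; report 23 gives 3 > 0. Violating.
Others report (10, 2, 2): truth gives 0; report 23 gives 3 > 0. Violating.
Others report (2, 2, 23): truth gives 3; no alternative beats it.
Others report (2, 10, 10): truth gives 3; no alternative beats it.
(Checking all 27 profiles: 4 have a profitable deviation, 23 do not.)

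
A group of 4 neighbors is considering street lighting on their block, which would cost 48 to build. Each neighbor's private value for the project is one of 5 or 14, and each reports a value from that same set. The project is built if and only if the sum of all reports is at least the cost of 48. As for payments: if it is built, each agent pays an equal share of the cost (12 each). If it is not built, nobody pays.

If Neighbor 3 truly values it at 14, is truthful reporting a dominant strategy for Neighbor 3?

Check each profile of the others' reports and compare truth against every alternative report.
Others report (14, 14, 14): truth gives 2, best alternative gives 0.
Others report (5, 5, 5): truth gives 0, best alternative gives 0.
Others report (5, 5, 14): truth gives 0, best alternative gives 0.
Others report (5, 14, 5): truth gives 0, best alternative gives 0.
Others report (5, 14, 14): truth gives 0, best alternative gives 0.
Others report (14, 5, 5): truth gives 0, best alternative gives 0.
(Remaining 2 profiles checked similarly; truth is weakly best in each.)
In every case the truthful report is at least as good as any alternative, so it is a dominant strategy.

Yes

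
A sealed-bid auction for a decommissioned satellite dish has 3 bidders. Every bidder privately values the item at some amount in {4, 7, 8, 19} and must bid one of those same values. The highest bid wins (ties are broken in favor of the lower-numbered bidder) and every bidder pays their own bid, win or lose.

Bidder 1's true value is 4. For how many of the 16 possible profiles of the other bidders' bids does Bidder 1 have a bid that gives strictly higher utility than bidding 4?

Others bid (4, 7): truth gives -4; bid 7 gives -3 > -4. Violating.
Others bid (7, 4): truth gives -4; bid 7 gives -3 > -4. Violating.
Others bid (7, 7): truth gives -4; bid 7 gives -3 > -4. Violating.
Others bid (4, 4): truth gives 0; no alternative beats it.
Others bid (4, 8): truth gives -4; no alternative beats it.
(Checking all 16 profiles: 3 have a profitable deviation, 13 do not.)

3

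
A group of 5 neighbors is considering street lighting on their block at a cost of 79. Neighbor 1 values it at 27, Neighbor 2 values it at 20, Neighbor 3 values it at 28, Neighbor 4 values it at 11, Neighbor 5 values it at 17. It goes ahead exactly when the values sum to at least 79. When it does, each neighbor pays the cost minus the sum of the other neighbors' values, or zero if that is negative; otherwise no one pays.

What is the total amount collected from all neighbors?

7

Total value 103 ≥ cost 79, so it is built.
Neighbor 1: others sum to 76; max(0, 79 - 76) = 3.
Neighbor 2: others sum to 83; max(0, 79 - 83) = 0.
Neighbor 3: others sum to 75; max(0, 79 - 75) = 4.
Neighbor 4: others sum to 92; max(0, 79 - 92) = 0.
Neighbor 5: others sum to 86; max(0, 79 - 86) = 0.
Total collected = 3 + 0 + 4 + 0 + 0 = 7.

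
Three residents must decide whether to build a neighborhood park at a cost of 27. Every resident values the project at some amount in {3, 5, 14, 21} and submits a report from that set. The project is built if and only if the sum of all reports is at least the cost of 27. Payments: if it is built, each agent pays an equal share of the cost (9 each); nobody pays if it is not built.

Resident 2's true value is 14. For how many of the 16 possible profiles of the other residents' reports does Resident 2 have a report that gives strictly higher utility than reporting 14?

4

Others report (3, 3): truth gives 0; report 21 gives 5 > 0. Violating.
Others report (3, 5): truth gives 0; report 21 gives 5 > 0. Violating.
Others report (5, 3): truth gives 0; report 21 gives 5 > 0. Violating.
Others report (5, 5): truth gives 0; report 21 gives 5 > 0. Violating.
Others report (3, 14): truth gives 5; no alternative beats it.
Others report (3, 21): truth gives 5; no alternative beats it.
(Checking all 16 profiles: 4 have a profitable deviation, 12 do not.)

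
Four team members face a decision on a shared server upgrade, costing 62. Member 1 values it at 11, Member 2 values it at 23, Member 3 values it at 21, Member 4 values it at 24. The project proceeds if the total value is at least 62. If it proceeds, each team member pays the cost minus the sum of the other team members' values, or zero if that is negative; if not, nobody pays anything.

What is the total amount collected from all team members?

Total value 79 ≥ cost 62, so it is built.
Member 1: others sum to 68; max(0, 62 - 68) = 0.
Member 2: others sum to 56; max(0, 62 - 56) = 6.
Member 3: others sum to 58; max(0, 62 - 58) = 4.
Member 4: others sum to 55; max(0, 62 - 55) = 7.
Total collected = 0 + 6 + 4 + 7 = 17.

17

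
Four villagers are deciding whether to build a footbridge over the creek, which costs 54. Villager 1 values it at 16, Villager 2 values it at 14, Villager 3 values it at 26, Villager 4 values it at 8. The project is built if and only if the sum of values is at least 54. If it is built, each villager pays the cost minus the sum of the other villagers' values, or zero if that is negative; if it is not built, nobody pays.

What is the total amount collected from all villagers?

26

Total value 64 ≥ cost 54, so it is built.
Villager 1: others sum to 48; max(0, 54 - 48) = 6.
Villager 2: others sum to 50; max(0, 54 - 50) = 4.
Villager 3: others sum to 38; max(0, 54 - 38) = 16.
Villager 4: others sum to 56; max(0, 54 - 56) = 0.
Total collected = 6 + 4 + 16 + 0 = 26.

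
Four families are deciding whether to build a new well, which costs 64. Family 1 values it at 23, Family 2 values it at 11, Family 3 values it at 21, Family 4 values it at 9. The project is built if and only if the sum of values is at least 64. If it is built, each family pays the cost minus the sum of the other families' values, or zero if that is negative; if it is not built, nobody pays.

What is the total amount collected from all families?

64

Total value 64 ≥ cost 64, so it is built.
Family 1: others sum to 41; max(0, 64 - 41) = 23.
Family 2: others sum to 53; max(0, 64 - 53) = 11.
Family 3: others sum to 43; max(0, 64 - 43) = 21.
Family 4: others sum to 55; max(0, 64 - 55) = 9.
Total collected = 23 + 11 + 21 + 9 = 64.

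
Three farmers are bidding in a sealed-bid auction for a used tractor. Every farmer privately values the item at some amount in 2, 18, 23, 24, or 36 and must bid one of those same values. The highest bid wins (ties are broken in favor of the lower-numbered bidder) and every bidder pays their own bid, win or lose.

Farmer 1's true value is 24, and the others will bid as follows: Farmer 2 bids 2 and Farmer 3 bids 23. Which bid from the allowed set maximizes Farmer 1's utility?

Bid 2: loses but pays 2, utility -2.
Bid 18: loses but pays 18, utility -18.
Bid 23: wins, pays 23, utility 24 - 23 = 1.
Bid 24: wins, pays 24, utility 24 - 24 = 0.
Bid 36: wins, pays 36, utility 24 - 36 = -12.
The best choice is 23 with utility 1.

23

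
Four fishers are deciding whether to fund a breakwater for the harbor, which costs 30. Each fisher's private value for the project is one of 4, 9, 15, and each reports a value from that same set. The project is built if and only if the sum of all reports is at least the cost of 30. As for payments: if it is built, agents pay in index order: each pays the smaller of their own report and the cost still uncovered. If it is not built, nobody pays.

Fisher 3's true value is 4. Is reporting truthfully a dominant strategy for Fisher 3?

Check each profile of the others' reports and compare truth against every alternative report.
Others report (4, 4, 15): truth gives 0, best alternative gives -5.
Others report (4, 9, 9): truth gives 0, best alternative gives -5.
Others report (4, 9, 15): truth gives 0, best alternative gives -5.
Others report (4, 15, 4): truth gives 0, best alternative gives -5.
Others report (4, 15, 9): truth gives 0, best alternative gives -5.
Others report (4, 15, 15): truth gives 0, best alternative gives -5.
(Remaining 21 profiles checked similarly; truth is weakly best in each.)
In every case the truthful report is at least as good as any alternative, so it is a dominant strategy.

Yes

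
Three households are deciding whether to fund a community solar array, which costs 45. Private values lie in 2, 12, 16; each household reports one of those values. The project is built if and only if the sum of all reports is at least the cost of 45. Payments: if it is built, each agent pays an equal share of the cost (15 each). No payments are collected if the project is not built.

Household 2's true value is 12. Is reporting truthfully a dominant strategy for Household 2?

Check each profile of the others' reports and compare truth against every alternative report.
Others report (2, 2): truth gives 0, best alternative gives 0.
Others report (2, 12): truth gives 0, best alternative gives 0.
Others report (2, 16): truth gives 0, best alternative gives 0.
Others report (12, 2): truth gives 0, best alternative gives 0.
Others report (12, 12): truth gives 0, best alternative gives 0.
Others report (12, 16): truth gives 0, best alternative gives 0.
(Remaining 3 profiles checked similarly; truth is weakly best in each.)
In every case the truthful report is at least as good as any alternative, so it is a dominant strategy.

Yes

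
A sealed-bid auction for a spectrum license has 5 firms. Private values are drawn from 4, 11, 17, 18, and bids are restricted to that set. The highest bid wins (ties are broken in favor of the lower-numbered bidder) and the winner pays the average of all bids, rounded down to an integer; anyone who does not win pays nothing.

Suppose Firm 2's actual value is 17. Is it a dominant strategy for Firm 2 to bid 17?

Consider the case where Firm 1 bids 4, Firm 3 bids 4, Firm 4 bids 4 and Firm 5 bids 4.
Truthful bid 17: wins, pays 6, utility 17 - 6 = 11.
Bid 11 instead: wins, pays 5, utility 17 - 5 = 12.
Since 12 > 11, bidding 11 is strictly better here, so truthful bidding is not dominant.

No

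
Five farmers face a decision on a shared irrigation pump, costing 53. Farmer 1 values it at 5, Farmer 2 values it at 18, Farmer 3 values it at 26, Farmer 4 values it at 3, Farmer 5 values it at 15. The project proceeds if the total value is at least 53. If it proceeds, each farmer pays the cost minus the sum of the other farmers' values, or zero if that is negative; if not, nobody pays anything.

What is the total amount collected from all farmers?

Total value 67 ≥ cost 53, so it is built.
Farmer 1: others sum to 62; max(0, 53 - 62) = 0.
Farmer 2: others sum to 49; max(0, 53 - 49) = 4.
Farmer 3: others sum to 41; max(0, 53 - 41) = 12.
Farmer 4: others sum to 64; max(0, 53 - 64) = 0.
Farmer 5: others sum to 52; max(0, 53 - 52) = 1.
Total collected = 0 + 4 + 12 + 0 + 1 = 17.

17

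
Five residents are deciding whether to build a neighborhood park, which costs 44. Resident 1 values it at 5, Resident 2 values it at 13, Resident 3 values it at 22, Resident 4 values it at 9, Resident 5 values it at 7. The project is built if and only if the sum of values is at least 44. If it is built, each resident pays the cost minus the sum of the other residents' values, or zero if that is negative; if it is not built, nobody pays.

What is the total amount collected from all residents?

11

Total value 56 ≥ cost 44, so it is built.
Resident 1: others sum to 51; max(0, 44 - 51) = 0.
Resident 2: others sum to 43; max(0, 44 - 43) = 1.
Resident 3: others sum to 34; max(0, 44 - 34) = 10.
Resident 4: others sum to 47; max(0, 44 - 47) = 0.
Resident 5: others sum to 49; max(0, 44 - 49) = 0.
Total collected = 0 + 1 + 10 + 0 + 0 = 11.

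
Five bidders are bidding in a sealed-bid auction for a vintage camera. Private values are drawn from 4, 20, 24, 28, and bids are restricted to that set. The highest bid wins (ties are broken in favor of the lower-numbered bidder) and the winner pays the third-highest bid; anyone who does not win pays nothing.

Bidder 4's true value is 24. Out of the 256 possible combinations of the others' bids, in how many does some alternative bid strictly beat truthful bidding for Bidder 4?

32

Others bid (4, 4, 4, 28): truth gives 0; bid 28 gives 20 > 0. Violating.
Others bid (4, 4, 20, 28): truth gives 0; bid 28 gives 4 > 0. Violating.
Others bid (4, 4, 24, 4): truth gives 0; bid 28 gives 20 > 0. Violating.
Others bid (4, 4, 24, 20): truth gives 0; bid 28 gives 4 > 0. Violating.
Others bid (4, 4, 4, 4): truth gives 20; no alternative beats it.
Others bid (4, 4, 4, 20): truth gives 20; no alternative beats it.
(Checking all 256 profiles: 32 have a profitable deviation, 224 do not.)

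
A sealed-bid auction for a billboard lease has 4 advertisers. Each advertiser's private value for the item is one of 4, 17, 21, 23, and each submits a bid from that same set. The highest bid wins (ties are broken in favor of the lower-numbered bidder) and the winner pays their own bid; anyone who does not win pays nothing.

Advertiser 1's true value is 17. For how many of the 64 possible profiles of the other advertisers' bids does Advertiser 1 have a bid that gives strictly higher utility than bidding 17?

1

Others bid (4, 4, 4): truth gives 0; bid 4 gives 13 > 0. Violating.
Others bid (4, 4, 17): truth gives 0; no alternative beats it.
Others bid (4, 4, 21): truth gives 0; no alternative beats it.
(Checking all 64 profiles: 1 has a profitable deviation, 63 do not.)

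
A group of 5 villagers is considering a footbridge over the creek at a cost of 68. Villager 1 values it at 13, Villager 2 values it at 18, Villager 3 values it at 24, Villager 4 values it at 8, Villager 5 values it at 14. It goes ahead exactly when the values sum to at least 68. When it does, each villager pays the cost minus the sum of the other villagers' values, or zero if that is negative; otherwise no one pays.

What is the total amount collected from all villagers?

33

Total value 77 ≥ cost 68, so it is built.
Villager 1: others sum to 64; max(0, 68 - 64) = 4.
Villager 2: others sum to 59; max(0, 68 - 59) = 9.
Villager 3: others sum to 53; max(0, 68 - 53) = 15.
Villager 4: others sum to 69; max(0, 68 - 69) = 0.
Villager 5: others sum to 63; max(0, 68 - 63) = 5.
Total collected = 4 + 9 + 15 + 0 + 5 = 33.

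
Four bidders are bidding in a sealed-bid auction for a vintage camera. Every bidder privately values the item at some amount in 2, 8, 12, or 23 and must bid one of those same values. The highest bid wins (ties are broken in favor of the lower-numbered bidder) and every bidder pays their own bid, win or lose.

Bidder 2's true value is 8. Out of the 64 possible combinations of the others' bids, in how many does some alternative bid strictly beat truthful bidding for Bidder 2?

60

Others bid (2, 2, 12): truth gives -8; bid 2 gives -2 > -8. Violating.
Others bid (2, 2, 23): truth gives -8; bid 2 gives -2 > -8. Violating.
Others bid (2, 8, 12): truth gives -8; bid 2 gives -2 > -8. Violating.
Others bid (2, 8, 23): truth gives -8; bid 2 gives -2 > -8. Violating.
Others bid (2, 2, 2): truth gives 0; no alternative beats it.
Others bid (2, 2, 8): truth gives 0; no alternative beats it.
(Checking all 64 profiles: 60 have a profitable deviation, 4 do not.)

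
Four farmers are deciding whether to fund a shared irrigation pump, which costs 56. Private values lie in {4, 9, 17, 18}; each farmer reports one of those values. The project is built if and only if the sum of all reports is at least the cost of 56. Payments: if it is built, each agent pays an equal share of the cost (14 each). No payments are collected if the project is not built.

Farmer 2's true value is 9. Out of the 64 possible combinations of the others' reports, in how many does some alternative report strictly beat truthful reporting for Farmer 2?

Others report (17, 17, 17): truth gives -5; report 4 gives 0 > -5. Violating.
Others report (4, 4, 4): truth gives 0; no alternative beats it.
Others report (4, 4, 9): truth gives 0; no alternative beats it.
(Checking all 64 profiles: 1 has a profitable deviation, 63 do not.)

1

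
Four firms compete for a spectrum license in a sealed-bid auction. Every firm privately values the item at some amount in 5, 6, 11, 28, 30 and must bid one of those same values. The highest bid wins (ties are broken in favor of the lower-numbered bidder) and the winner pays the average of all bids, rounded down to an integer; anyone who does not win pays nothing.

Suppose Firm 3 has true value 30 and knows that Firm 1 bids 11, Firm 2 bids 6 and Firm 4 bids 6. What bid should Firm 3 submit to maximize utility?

28

Bid 5: loses, pays 0, utility 0.
Bid 6: loses, pays 0, utility 0.
Bid 11: loses, pays 0, utility 0.
Bid 28: wins, pays 12, utility 30 - 12 = 18.
Bid 30: wins, pays 13, utility 30 - 13 = 17.
The best choice is 28 with utility 18.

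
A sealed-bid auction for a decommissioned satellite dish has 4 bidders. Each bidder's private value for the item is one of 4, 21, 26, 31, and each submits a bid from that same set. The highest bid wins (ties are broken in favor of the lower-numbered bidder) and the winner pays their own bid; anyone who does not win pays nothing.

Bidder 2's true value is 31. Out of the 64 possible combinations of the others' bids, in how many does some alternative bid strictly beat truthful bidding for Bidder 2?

18

Others bid (4, 4, 4): truth gives 0; bid 21 gives 10 > 0. Violating.
Others bid (4, 4, 21): truth gives 0; bid 21 gives 10 > 0. Violating.
Others bid (4, 4, 26): truth gives 0; bid 26 gives 5 > 0. Violating.
Others bid (4, 21, 4): truth gives 0; bid 21 gives 10 > 0. Violating.
Others bid (4, 4, 31): truth gives 0; no alternative beats it.
Others bid (4, 21, 31): truth gives 0; no alternative beats it.
(Checking all 64 profiles: 18 have a profitable deviation, 46 do not.)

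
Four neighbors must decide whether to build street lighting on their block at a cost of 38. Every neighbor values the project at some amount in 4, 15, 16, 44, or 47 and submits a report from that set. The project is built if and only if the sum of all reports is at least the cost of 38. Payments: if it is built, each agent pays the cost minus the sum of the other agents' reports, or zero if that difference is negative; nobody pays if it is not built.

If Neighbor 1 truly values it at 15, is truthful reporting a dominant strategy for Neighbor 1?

Check each profile of the others' reports and compare truth against every alternative report.
Others report (4, 4, 44): truth gives 15, best alternative gives 15.
Others report (4, 4, 47): truth gives 15, best alternative gives 15.
Others report (4, 15, 44): truth gives 15, best alternative gives 15.
Others report (4, 15, 47): truth gives 15, best alternative gives 15.
Others report (4, 16, 44): truth gives 15, best alternative gives 15.
Others report (4, 16, 47): truth gives 15, best alternative gives 15.
(Remaining 119 profiles checked similarly; truth is weakly best in each.)
In every case the truthful report is at least as good as any alternative, so it is a dominant strategy.

Yes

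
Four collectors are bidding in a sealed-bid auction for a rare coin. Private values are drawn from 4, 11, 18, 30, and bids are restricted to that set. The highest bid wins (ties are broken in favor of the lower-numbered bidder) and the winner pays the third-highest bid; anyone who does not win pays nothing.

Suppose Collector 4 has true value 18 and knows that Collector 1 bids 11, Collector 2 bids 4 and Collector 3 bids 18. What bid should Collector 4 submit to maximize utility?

Bid 4: loses, pays 0, utility 0.
Bid 11: loses, pays 0, utility 0.
Bid 18: loses, pays 0, utility 0.
Bid 30: wins, pays 11, utility 18 - 11 = 7.
The best choice is 30 with utility 7.

30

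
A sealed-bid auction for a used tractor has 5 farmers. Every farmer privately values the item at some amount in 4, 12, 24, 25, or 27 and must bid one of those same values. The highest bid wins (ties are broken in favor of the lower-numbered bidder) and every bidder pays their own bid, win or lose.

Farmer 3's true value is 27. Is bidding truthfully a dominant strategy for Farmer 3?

Consider the case where Farmer 1 bids 4, Farmer 2 bids 4, Farmer 4 bids 4 and Farmer 5 bids 4.
Truthful bid 27: wins, pays 27, utility 27 - 27 = 0.
Bid 12 instead: wins, pays 12, utility 27 - 12 = 15.
Since 15 > 0, bidding 12 is strictly better here, so truthful bidding is not dominant.

No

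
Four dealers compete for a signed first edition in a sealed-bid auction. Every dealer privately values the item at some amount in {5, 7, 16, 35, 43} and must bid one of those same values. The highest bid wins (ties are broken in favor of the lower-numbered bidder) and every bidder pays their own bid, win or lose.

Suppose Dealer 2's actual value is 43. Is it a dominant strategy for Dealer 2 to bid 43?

Consider the case where Dealer 1 bids 5, Dealer 3 bids 5 and Dealer 4 bids 5.
Truthful bid 43: wins, pays 43, utility 43 - 43 = 0.
Bid 7 instead: wins, pays 7, utility 43 - 7 = 36.
Since 36 > 0, bidding 7 is strictly better here, so truthful bidding is not dominant.

No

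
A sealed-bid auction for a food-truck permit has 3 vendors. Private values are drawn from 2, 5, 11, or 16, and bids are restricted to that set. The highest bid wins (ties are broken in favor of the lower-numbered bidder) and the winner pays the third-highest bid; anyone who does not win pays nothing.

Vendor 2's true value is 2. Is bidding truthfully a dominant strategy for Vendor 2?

Yes

Check each profile of the others' bids and compare truth against every alternative bid.
Others bid (2, 2): truth gives 0, best alternative gives 0.
Others bid (2, 5): truth gives 0, best alternative gives 0.
Others bid (2, 11): truth gives 0, best alternative gives 0.
Others bid (2, 16): truth gives 0, best alternative gives 0.
Others bid (5, 2): truth gives 0, best alternative gives 0.
Others bid (5, 5): truth gives 0, best alternative gives 0.
(Remaining 10 profiles checked similarly; truth is weakly best in each.)
In every case the truthful bid is at least as good as any alternative, so it is a dominant strategy.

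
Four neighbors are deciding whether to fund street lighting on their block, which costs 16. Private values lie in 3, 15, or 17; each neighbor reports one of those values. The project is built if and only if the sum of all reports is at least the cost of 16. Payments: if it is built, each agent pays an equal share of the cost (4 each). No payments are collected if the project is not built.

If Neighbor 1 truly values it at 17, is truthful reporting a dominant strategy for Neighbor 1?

Yes

Check each profile of the others' reports and compare truth against every alternative report.
Others report (3, 3, 3): truth gives 13, best alternative gives 13.
Others report (3, 3, 15): truth gives 13, best alternative gives 13.
Others report (3, 3, 17): truth gives 13, best alternative gives 13.
Others report (3, 15, 3): truth gives 13, best alternative gives 13.
Others report (3, 15, 15): truth gives 13, best alternative gives 13.
Others report (3, 15, 17): truth gives 13, best alternative gives 13.
(Remaining 21 profiles checked similarly; truth is weakly best in each.)
In every case the truthful report is at least as good as any alternative, so it is a dominant strategy.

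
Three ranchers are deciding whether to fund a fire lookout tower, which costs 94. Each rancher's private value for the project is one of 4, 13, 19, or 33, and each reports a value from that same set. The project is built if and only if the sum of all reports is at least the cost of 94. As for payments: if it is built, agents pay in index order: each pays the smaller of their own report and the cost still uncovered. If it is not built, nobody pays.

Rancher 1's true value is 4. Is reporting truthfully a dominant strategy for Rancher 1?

Check each profile of the others' reports and compare truth against every alternative report.
Others report (4, 4): truth gives 0, best alternative gives 0.
Others report (4, 13): truth gives 0, best alternative gives 0.
Others report (4, 19): truth gives 0, best alternative gives 0.
Others report (4, 33): truth gives 0, best alternative gives 0.
Others report (13, 4): truth gives 0, best alternative gives 0.
Others report (13, 13): truth gives 0, best alternative gives 0.
(Remaining 10 profiles checked similarly; truth is weakly best in each.)
In every case the truthful report is at least as good as any alternative, so it is a dominant strategy.

Yes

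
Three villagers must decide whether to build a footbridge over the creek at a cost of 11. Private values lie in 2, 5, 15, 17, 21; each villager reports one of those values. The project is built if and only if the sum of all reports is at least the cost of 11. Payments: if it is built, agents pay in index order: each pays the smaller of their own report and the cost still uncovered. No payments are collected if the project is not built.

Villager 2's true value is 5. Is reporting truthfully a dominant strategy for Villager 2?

No

Consider the case where Villager 1 reports 2 and Villager 3 reports 15.
Truthful report 5: project built, pays 5, utility 5 - 5 = 0.
Report 2 instead: project built, pays 2, utility 5 - 2 = 3.
Since 3 > 0, reporting 2 is strictly better here, so truthful reporting is not dominant.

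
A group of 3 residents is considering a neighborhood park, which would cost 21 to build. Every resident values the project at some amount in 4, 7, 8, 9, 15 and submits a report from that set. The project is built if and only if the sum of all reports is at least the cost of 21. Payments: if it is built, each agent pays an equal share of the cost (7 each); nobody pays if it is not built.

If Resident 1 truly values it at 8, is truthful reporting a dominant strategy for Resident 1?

Consider the case where Resident 2 reports 4 and Resident 3 reports 4.
Truthful report 8: project not built, utility 0.
Report 15 instead: project built, pays 7, utility 8 - 7 = 1.
Since 1 > 0, reporting 15 is strictly better here, so truthful reporting is not dominant.

No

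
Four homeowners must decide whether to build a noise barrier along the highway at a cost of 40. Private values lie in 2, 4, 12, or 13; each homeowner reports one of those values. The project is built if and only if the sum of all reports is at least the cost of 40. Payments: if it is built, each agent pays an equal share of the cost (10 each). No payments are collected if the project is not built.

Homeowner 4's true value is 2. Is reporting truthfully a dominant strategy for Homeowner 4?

Yes

Check each profile of the others' reports and compare truth against every alternative report.
Others report (12, 12, 12): truth gives 0, best alternative gives -8.
Others report (12, 12, 13): truth gives 0, best alternative gives -8.
Others report (12, 13, 12): truth gives 0, best alternative gives -8.
Others report (13, 12, 12): truth gives 0, best alternative gives -8.
Others report (12, 13, 13): truth gives -8, best alternative gives -8.
Others report (13, 12, 13): truth gives -8, best alternative gives -8.
(Remaining 58 profiles checked similarly; truth is weakly best in each.)
In every case the truthful report is at least as good as any alternative, so it is a dominant strategy.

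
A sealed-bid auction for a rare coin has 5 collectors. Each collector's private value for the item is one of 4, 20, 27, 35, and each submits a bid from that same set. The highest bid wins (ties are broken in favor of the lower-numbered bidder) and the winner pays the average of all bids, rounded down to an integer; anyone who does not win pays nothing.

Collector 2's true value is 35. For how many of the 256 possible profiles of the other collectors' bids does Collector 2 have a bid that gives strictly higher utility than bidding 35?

Others bid (4, 4, 4, 4): truth gives 25; bid 20 gives 28 > 25. Violating.
Others bid (4, 4, 4, 20): truth gives 22; bid 20 gives 25 > 22. Violating.
Others bid (4, 4, 4, 27): truth gives 21; bid 27 gives 22 > 21. Violating.
Others bid (4, 4, 20, 4): truth gives 22; bid 20 gives 25 > 22. Violating.
Others bid (4, 4, 4, 35): truth gives 19; no alternative beats it.
Others bid (4, 4, 20, 35): truth gives 16; no alternative beats it.
(Checking all 256 profiles: 54 have a profitable deviation, 202 do not.)

54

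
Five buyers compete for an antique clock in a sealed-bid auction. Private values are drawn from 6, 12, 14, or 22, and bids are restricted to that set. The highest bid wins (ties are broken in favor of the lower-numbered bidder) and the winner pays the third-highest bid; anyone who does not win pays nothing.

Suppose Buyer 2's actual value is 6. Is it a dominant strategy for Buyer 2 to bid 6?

Yes

Check each profile of the others' bids and compare truth against every alternative bid.
Others bid (6, 6, 12, 12): truth gives 0, best alternative gives -6.
Others bid (6, 12, 6, 12): truth gives 0, best alternative gives -6.
Others bid (6, 12, 12, 6): truth gives 0, best alternative gives -6.
Others bid (6, 12, 12, 12): truth gives 0, best alternative gives -6.
Others bid (6, 6, 6, 6): truth gives 0, best alternative gives 0.
Others bid (6, 6, 6, 12): truth gives 0, best alternative gives 0.
(Remaining 250 profiles checked similarly; truth is weakly best in each.)
In every case the truthful bid is at least as good as any alternative, so it is a dominant strategy.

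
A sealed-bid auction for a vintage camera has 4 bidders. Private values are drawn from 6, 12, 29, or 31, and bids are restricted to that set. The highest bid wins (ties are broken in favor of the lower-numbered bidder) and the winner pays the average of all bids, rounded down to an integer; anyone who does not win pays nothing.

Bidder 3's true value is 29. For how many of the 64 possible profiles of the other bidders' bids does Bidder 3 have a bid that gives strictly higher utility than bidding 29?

24

Others bid (6, 6, 6): truth gives 18; bid 12 gives 22 > 18. Violating.
Others bid (6, 6, 12): truth gives 16; bid 12 gives 20 > 16. Violating.
Others bid (6, 6, 31): truth gives 0; bid 31 gives 11 > 0. Violating.
Others bid (6, 12, 31): truth gives 0; bid 31 gives 9 > 0. Violating.
Others bid (6, 6, 29): truth gives 12; no alternative beats it.
Others bid (6, 12, 6): truth gives 16; no alternative beats it.
(Checking all 64 profiles: 24 have a profitable deviation, 40 do not.)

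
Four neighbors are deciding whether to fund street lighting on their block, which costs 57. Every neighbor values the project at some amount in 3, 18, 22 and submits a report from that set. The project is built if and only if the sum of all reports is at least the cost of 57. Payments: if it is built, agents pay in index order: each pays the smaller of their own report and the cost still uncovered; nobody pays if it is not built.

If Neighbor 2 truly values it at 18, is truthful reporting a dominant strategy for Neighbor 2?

No

Consider the case where Neighbor 1 reports 18, Neighbor 3 reports 18 and Neighbor 4 reports 18.
Truthful report 18: project built, pays 18, utility 18 - 18 = 0.
Report 3 instead: project built, pays 3, utility 18 - 3 = 15.
Since 15 > 0, reporting 3 is strictly better here, so truthful reporting is not dominant.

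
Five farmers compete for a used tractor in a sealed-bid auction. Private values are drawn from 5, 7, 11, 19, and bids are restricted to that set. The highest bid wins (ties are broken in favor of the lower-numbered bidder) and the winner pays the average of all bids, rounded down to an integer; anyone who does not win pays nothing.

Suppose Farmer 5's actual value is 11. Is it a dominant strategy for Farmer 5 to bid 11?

Consider the case where Farmer 1 bids 5, Farmer 2 bids 5, Farmer 3 bids 5 and Farmer 4 bids 5.
Truthful bid 11: wins, pays 6, utility 11 - 6 = 5.
Bid 7 instead: wins, pays 5, utility 11 - 5 = 6.
Since 6 > 5, bidding 7 is strictly better here, so truthful bidding is not dominant.

No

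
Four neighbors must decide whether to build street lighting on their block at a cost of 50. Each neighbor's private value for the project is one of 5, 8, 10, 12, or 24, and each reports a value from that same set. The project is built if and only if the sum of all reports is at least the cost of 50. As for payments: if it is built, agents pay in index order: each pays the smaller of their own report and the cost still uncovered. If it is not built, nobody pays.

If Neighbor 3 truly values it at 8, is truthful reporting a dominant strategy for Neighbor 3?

Consider the case where Neighbor 1 reports 5, Neighbor 2 reports 24 and Neighbor 4 reports 24.
Truthful report 8: project built, pays 8, utility 8 - 8 = 0.
Report 5 instead: project built, pays 5, utility 8 - 5 = 3.
Since 3 > 0, reporting 5 is strictly better here, so truthful reporting is not dominant.

No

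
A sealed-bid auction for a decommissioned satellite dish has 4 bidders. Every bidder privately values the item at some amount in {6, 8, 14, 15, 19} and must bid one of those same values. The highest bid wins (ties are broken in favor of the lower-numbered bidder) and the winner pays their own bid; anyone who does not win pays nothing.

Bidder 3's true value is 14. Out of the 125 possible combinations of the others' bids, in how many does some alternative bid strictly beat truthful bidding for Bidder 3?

Others bid (6, 6, 6): truth gives 0; bid 8 gives 6 > 0. Violating.
Others bid (6, 6, 8): truth gives 0; bid 8 gives 6 > 0. Violating.
Others bid (6, 6, 14): truth gives 0; no alternative beats it.
Others bid (6, 6, 15): truth gives 0; no alternative beats it.
(Checking all 125 profiles: 2 have a profitable deviation, 123 do not.)

2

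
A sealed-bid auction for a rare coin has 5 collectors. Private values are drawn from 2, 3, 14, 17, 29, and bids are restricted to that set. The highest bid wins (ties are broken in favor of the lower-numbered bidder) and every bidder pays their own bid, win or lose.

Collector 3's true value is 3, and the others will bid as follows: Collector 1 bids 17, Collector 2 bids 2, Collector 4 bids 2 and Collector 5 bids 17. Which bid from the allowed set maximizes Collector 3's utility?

2

Bid 2: loses but pays 2, utility -2.
Bid 3: loses but pays 3, utility -3.
Bid 14: loses but pays 14, utility -14.
Bid 17: loses but pays 17, utility -17.
Bid 29: wins, pays 29, utility 3 - 29 = -26.
The best choice is 2 with utility -2.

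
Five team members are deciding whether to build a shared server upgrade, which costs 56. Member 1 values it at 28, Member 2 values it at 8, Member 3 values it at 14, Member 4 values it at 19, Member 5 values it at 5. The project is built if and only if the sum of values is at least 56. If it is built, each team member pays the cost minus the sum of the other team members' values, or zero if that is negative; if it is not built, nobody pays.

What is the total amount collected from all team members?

11

Total value 74 ≥ cost 56, so it is built.
Member 1: others sum to 46; max(0, 56 - 46) = 10.
Member 2: others sum to 66; max(0, 56 - 66) = 0.
Member 3: others sum to 60; max(0, 56 - 60) = 0.
Member 4: others sum to 55; max(0, 56 - 55) = 1.
Member 5: others sum to 69; max(0, 56 - 69) = 0.
Total collected = 10 + 0 + 0 + 1 + 0 = 11.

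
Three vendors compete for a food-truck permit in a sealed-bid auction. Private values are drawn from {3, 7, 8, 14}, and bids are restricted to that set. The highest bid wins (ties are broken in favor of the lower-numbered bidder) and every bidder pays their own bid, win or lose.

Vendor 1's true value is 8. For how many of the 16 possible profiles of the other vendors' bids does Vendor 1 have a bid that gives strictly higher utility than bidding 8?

11

Others bid (3, 3): truth gives 0; bid 3 gives 5 > 0. Violating.
Others bid (3, 7): truth gives 0; bid 7 gives 1 > 0. Violating.
Others bid (3, 14): truth gives -8; bid 3 gives -3 > -8. Violating.
Others bid (7, 3): truth gives 0; bid 7 gives 1 > 0. Violating.
Others bid (3, 8): truth gives 0; no alternative beats it.
Others bid (7, 8): truth gives 0; no alternative beats it.
(Checking all 16 profiles: 11 have a profitable deviation, 5 do not.)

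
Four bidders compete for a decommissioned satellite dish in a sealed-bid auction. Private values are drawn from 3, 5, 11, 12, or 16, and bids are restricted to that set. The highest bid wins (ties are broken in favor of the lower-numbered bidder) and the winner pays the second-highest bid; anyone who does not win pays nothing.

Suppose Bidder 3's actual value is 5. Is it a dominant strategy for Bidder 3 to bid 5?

Check each profile of the others' bids and compare truth against every alternative bid.
Others bid (3, 3, 3): truth gives 2, best alternative gives 2.
Others bid (3, 3, 5): truth gives 0, best alternative gives 0.
Others bid (3, 3, 11): truth gives 0, best alternative gives 0.
Others bid (3, 3, 12): truth gives 0, best alternative gives 0.
Others bid (3, 3, 16): truth gives 0, best alternative gives 0.
Others bid (3, 5, 3): truth gives 0, best alternative gives 0.
(Remaining 119 profiles checked similarly; truth is weakly best in each.)
In every case the truthful bid is at least as good as any alternative, so it is a dominant strategy.

Yes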